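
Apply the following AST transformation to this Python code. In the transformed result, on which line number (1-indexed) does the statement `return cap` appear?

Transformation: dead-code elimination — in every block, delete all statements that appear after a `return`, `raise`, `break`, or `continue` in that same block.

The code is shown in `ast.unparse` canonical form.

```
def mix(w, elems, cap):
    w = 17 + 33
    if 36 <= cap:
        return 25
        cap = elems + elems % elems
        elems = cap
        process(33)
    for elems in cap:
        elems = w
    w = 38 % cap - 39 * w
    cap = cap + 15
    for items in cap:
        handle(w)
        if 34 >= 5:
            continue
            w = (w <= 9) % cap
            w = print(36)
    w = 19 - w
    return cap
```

14

Transformed code:
def mix(w, elems, cap):
    w = 17 + 33
    if 36 <= cap:
        return 25
    for elems in cap:
        elems = w
    w = 38 % cap - 39 * w
    cap = cap + 15
    for items in cap:
        handle(w)
        if 34 >= 5:
            continue
    w = 19 - w
    return cap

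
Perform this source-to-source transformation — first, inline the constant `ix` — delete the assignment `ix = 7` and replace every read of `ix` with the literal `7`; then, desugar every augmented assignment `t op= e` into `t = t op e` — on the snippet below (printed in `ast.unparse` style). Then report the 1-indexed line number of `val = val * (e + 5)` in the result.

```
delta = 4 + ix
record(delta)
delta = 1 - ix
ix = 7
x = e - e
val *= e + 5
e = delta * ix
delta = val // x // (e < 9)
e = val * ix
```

Transformed code:
delta = 4 + 7
record(delta)
delta = 1 - 7
x = e - e
val = val * (e + 5)
e = delta * 7
delta = val // x // (e < 9)
e = val * 7

5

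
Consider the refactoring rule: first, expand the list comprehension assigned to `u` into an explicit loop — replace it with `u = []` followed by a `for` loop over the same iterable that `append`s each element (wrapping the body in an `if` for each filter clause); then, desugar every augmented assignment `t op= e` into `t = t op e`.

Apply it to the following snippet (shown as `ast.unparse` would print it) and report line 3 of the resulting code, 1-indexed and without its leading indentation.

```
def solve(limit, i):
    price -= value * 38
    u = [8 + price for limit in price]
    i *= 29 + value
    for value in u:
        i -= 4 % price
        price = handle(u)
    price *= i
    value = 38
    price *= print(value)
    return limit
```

u = []

Transformed code:
def solve(limit, i):
    price = price - value * 38
    u = []
    for limit in price:
        u.append(8 + price)
    i = i * (29 + value)
    for value in u:
        i = i - 4 % price
        price = handle(u)
    price = price * i
    value = 38
    price = price * print(value)
    return limit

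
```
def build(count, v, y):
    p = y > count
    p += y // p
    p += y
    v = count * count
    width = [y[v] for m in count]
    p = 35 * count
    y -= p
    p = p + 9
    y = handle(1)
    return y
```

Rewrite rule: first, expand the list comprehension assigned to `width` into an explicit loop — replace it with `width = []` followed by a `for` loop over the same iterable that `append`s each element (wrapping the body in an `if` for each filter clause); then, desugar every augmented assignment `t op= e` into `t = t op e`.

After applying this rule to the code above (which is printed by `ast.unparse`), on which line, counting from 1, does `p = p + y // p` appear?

Transformed code:
def build(count, v, y):
    p = y > count
    p = p + y // p
    p = p + y
    v = count * count
    width = []
    for m in count:
        width.append(y[v])
    p = 35 * count
    y = y - p
    p = p + 9
    y = handle(1)
    return y

3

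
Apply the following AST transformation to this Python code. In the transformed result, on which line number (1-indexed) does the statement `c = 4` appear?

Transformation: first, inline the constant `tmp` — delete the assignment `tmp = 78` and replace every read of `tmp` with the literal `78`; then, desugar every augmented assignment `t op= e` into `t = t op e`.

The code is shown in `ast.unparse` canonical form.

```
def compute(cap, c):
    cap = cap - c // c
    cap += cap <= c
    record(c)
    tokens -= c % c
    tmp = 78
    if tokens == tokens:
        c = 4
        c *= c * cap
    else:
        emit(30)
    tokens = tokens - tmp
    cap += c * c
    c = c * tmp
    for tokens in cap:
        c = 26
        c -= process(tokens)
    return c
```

7

Transformed code:
def compute(cap, c):
    cap = cap - c // c
    cap = cap + (cap <= c)
    record(c)
    tokens = tokens - c % c
    if tokens == tokens:
        c = 4
        c = c * (c * cap)
    else:
        emit(30)
    tokens = tokens - 78
    cap = cap + c * c
    c = c * 78
    for tokens in cap:
        c = 26
        c = c - process(tokens)
    return c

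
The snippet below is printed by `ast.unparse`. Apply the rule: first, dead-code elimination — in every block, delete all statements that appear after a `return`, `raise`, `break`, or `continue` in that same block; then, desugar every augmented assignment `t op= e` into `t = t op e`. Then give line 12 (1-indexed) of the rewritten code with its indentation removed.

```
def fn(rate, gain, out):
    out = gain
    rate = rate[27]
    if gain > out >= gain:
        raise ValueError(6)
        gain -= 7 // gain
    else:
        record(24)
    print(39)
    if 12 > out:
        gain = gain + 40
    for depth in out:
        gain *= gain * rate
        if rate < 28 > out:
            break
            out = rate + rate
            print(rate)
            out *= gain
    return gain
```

Transformed code:
def fn(rate, gain, out):
    out = gain
    rate = rate[27]
    if gain > out >= gain:
        raise ValueError(6)
    else:
        record(24)
    print(39)
    if 12 > out:
        gain = gain + 40
    for depth in out:
        gain = gain * (gain * rate)
        if rate < 28 > out:
            break
    return gain

gain = gain * (gain * rate)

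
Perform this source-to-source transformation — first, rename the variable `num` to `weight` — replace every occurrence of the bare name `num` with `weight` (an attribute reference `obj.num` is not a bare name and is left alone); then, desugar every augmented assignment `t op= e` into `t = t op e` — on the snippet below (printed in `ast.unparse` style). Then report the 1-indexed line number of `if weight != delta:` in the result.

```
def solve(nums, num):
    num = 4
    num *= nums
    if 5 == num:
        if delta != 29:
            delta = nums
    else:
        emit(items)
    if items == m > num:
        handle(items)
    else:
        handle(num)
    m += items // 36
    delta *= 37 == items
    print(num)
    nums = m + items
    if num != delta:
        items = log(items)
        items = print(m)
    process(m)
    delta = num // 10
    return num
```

Transformed code:
def solve(nums, weight):
    weight = 4
    weight = weight * nums
    if 5 == weight:
        if delta != 29:
            delta = nums
    else:
        emit(items)
    if items == m > weight:
        handle(items)
    else:
        handle(weight)
    m = m + items // 36
    delta = delta * (37 == items)
    print(weight)
    nums = m + items
    if weight != delta:
        items = log(items)
        items = print(m)
    process(m)
    delta = weight // 10
    return weight

17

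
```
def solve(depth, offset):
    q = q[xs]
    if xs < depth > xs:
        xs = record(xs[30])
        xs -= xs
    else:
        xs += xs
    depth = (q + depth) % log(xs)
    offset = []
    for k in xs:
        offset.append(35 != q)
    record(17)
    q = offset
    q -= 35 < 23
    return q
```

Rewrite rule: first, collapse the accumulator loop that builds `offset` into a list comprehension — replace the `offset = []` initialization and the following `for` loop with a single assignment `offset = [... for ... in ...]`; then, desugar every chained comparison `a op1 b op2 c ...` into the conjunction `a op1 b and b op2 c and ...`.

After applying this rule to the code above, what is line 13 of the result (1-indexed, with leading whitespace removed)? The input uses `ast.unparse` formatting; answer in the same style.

return q

Transformed code:
def solve(depth, offset):
    q = q[xs]
    if xs < depth and depth > xs:
        xs = record(xs[30])
        xs -= xs
    else:
        xs += xs
    depth = (q + depth) % log(xs)
    offset = [35 != q for k in xs]
    record(17)
    q = offset
    q -= 35 < 23
    return q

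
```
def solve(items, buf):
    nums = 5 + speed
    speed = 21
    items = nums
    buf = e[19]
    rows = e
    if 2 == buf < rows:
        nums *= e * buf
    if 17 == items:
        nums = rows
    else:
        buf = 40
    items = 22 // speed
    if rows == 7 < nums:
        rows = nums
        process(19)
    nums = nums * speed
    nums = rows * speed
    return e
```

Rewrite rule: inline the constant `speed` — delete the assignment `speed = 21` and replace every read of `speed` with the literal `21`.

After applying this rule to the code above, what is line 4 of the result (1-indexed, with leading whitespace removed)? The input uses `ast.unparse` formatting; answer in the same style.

Transformed code:
def solve(items, buf):
    nums = 5 + 21
    items = nums
    buf = e[19]
    rows = e
    if 2 == buf < rows:
        nums *= e * buf
    if 17 == items:
        nums = rows
    else:
        buf = 40
    items = 22 // 21
    if rows == 7 < nums:
        rows = nums
        process(19)
    nums = nums * 21
    nums = rows * 21
    return e

buf = e[19]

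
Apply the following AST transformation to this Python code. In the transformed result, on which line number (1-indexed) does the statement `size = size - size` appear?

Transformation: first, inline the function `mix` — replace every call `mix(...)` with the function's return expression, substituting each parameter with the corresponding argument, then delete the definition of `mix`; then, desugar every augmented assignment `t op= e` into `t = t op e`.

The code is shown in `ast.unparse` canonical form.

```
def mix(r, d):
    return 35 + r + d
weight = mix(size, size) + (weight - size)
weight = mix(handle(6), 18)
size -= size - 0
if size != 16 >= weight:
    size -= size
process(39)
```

Transformed code:
weight = 35 + size + size + (weight - size)
weight = 35 + handle(6) + 18
size = size - (size - 0)
if size != 16 >= weight:
    size = size - size
process(39)

5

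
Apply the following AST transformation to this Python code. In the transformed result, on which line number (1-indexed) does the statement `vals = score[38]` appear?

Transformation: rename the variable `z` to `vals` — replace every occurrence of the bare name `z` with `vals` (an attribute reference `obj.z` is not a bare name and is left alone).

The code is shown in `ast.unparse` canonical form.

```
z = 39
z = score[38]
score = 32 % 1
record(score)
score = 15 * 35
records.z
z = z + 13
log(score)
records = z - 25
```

2

Transformed code:
vals = 39
vals = score[38]
score = 32 % 1
record(score)
score = 15 * 35
records.z
vals = vals + 13
log(score)
records = vals - 25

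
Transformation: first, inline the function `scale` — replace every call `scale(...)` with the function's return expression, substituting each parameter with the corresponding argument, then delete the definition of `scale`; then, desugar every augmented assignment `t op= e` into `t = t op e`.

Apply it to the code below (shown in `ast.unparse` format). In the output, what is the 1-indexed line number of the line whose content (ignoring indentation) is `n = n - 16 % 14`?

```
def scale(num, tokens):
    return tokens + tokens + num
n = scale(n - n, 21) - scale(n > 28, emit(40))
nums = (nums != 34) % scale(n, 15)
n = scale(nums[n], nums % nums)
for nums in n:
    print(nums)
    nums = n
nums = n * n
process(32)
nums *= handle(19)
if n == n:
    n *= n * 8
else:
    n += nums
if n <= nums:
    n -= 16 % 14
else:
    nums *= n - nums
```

Transformed code:
n = 21 + 21 + (n - n) - (emit(40) + emit(40) + (n > 28))
nums = (nums != 34) % (15 + 15 + n)
n = nums % nums + nums % nums + nums[n]
for nums in n:
    print(nums)
    nums = n
nums = n * n
process(32)
nums = nums * handle(19)
if n == n:
    n = n * (n * 8)
else:
    n = n + nums
if n <= nums:
    n = n - 16 % 14
else:
    nums = nums * (n - nums)

15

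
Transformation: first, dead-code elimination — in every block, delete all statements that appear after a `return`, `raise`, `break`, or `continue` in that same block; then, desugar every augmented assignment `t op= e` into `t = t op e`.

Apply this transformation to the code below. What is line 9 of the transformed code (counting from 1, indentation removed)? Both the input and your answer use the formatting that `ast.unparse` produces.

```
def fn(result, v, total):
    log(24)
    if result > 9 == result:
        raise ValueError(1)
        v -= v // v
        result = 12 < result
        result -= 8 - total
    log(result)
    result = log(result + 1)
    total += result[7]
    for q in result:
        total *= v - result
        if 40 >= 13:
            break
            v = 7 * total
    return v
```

total = total * (v - result)

Transformed code:
def fn(result, v, total):
    log(24)
    if result > 9 == result:
        raise ValueError(1)
    log(result)
    result = log(result + 1)
    total = total + result[7]
    for q in result:
        total = total * (v - result)
        if 40 >= 13:
            break
    return v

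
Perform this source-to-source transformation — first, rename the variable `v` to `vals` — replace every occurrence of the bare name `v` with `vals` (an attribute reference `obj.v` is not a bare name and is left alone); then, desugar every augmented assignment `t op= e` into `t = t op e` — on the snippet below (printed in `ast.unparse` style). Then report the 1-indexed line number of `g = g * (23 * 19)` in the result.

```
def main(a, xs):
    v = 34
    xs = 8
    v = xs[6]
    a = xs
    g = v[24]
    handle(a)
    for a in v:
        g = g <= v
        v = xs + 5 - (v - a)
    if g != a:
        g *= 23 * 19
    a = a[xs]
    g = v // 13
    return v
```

Transformed code:
def main(a, xs):
    vals = 34
    xs = 8
    vals = xs[6]
    a = xs
    g = vals[24]
    handle(a)
    for a in vals:
        g = g <= vals
        vals = xs + 5 - (vals - a)
    if g != a:
        g = g * (23 * 19)
    a = a[xs]
    g = vals // 13
    return vals

12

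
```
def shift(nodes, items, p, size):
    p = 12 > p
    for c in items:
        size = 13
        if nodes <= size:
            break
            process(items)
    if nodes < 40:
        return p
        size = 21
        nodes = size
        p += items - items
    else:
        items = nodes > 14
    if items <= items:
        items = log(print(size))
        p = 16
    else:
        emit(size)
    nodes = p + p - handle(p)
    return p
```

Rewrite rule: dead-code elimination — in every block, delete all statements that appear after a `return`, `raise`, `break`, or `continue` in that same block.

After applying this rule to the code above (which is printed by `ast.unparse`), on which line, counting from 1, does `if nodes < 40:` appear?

7

Transformed code:
def shift(nodes, items, p, size):
    p = 12 > p
    for c in items:
        size = 13
        if nodes <= size:
            break
    if nodes < 40:
        return p
    else:
        items = nodes > 14
    if items <= items:
        items = log(print(size))
        p = 16
    else:
        emit(size)
    nodes = p + p - handle(p)
    return p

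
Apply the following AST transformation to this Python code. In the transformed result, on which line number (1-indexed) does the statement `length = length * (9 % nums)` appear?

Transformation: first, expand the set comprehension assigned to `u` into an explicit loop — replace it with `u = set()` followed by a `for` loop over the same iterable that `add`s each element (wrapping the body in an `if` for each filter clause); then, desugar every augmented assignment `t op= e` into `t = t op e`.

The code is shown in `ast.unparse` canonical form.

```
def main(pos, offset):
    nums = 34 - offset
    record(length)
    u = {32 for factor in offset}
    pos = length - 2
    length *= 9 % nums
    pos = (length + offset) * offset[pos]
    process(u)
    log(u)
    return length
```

Transformed code:
def main(pos, offset):
    nums = 34 - offset
    record(length)
    u = set()
    for factor in offset:
        u.add(32)
    pos = length - 2
    length = length * (9 % nums)
    pos = (length + offset) * offset[pos]
    process(u)
    log(u)
    return length

8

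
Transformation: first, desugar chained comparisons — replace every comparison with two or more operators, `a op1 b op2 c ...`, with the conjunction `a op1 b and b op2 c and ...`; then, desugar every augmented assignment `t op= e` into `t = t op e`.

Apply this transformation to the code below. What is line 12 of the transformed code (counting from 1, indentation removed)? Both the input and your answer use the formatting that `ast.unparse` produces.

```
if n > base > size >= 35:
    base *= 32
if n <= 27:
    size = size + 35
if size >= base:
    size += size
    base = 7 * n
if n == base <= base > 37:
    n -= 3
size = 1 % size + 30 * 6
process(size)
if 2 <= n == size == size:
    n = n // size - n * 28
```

Transformed code:
if n > base and base > size and (size >= 35):
    base = base * 32
if n <= 27:
    size = size + 35
if size >= base:
    size = size + size
    base = 7 * n
if n == base and base <= base and (base > 37):
    n = n - 3
size = 1 % size + 30 * 6
process(size)
if 2 <= n and n == size and (size == size):
    n = n // size - n * 28

if 2 <= n and n == size and (size == size):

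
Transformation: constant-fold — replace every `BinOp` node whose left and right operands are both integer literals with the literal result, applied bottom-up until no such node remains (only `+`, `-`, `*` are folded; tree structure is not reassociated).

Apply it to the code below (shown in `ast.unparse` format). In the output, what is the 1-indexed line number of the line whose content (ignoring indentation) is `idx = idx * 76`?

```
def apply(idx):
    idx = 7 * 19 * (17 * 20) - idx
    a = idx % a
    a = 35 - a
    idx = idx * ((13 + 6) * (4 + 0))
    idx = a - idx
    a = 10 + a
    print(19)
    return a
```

Transformed code:
def apply(idx):
    idx = 45220 - idx
    a = idx % a
    a = 35 - a
    idx = idx * 76
    idx = a - idx
    a = 10 + a
    print(19)
    return a

5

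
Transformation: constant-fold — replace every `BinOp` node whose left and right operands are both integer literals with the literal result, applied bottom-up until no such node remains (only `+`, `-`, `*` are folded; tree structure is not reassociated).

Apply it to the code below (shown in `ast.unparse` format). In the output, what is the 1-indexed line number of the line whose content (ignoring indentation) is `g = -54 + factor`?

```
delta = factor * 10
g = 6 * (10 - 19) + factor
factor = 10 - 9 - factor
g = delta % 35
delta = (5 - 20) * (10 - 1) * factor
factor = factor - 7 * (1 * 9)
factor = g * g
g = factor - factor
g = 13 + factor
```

2

Transformed code:
delta = factor * 10
g = -54 + factor
factor = 1 - factor
g = delta % 35
delta = -135 * factor
factor = factor - 63
factor = g * g
g = factor - factor
g = 13 + factor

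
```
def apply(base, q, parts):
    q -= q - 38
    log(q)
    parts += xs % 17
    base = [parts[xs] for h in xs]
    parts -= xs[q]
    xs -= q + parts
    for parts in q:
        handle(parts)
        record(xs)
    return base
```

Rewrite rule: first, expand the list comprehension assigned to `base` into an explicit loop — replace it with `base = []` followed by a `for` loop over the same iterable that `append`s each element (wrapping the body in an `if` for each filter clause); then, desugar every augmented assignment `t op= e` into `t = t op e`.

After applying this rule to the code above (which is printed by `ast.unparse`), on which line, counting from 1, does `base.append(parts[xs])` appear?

7

Transformed code:
def apply(base, q, parts):
    q = q - (q - 38)
    log(q)
    parts = parts + xs % 17
    base = []
    for h in xs:
        base.append(parts[xs])
    parts = parts - xs[q]
    xs = xs - (q + parts)
    for parts in q:
        handle(parts)
        record(xs)
    return base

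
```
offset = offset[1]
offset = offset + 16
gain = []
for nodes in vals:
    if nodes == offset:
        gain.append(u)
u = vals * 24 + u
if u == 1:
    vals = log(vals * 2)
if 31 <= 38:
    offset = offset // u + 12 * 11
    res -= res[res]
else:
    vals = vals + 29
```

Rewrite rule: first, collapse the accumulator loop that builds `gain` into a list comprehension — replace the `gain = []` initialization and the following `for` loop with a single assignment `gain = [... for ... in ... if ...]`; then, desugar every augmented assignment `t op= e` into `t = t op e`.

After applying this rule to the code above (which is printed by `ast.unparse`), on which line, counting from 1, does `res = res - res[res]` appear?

Transformed code:
offset = offset[1]
offset = offset + 16
gain = [u for nodes in vals if nodes == offset]
u = vals * 24 + u
if u == 1:
    vals = log(vals * 2)
if 31 <= 38:
    offset = offset // u + 12 * 11
    res = res - res[res]
else:
    vals = vals + 29

9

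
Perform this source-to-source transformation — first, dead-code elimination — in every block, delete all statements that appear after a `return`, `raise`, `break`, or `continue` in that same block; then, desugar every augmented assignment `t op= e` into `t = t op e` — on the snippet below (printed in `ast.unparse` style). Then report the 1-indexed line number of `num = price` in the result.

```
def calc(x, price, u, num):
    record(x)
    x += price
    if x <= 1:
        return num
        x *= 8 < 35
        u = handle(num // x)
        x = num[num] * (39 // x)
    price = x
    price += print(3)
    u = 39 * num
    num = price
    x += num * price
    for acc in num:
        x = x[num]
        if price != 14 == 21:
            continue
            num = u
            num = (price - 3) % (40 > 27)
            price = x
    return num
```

9

Transformed code:
def calc(x, price, u, num):
    record(x)
    x = x + price
    if x <= 1:
        return num
    price = x
    price = price + print(3)
    u = 39 * num
    num = price
    x = x + num * price
    for acc in num:
        x = x[num]
        if price != 14 == 21:
            continue
    return num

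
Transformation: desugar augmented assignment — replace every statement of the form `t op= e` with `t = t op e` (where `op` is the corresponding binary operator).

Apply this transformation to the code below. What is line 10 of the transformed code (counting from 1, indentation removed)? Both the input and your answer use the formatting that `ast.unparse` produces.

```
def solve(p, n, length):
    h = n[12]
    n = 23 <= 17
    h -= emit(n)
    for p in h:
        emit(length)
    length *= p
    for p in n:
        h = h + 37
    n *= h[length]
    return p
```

Transformed code:
def solve(p, n, length):
    h = n[12]
    n = 23 <= 17
    h = h - emit(n)
    for p in h:
        emit(length)
    length = length * p
    for p in n:
        h = h + 37
    n = n * h[length]
    return p

n = n * h[length]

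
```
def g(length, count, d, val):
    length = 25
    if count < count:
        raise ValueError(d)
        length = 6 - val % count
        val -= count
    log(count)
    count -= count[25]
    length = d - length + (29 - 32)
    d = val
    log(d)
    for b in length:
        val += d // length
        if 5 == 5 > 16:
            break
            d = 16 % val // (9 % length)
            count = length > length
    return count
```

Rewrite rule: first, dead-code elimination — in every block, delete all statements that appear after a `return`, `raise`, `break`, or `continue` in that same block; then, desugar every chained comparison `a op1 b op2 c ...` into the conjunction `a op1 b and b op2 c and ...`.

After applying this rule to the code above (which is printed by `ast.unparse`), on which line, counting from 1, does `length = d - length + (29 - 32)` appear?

7

Transformed code:
def g(length, count, d, val):
    length = 25
    if count < count:
        raise ValueError(d)
    log(count)
    count -= count[25]
    length = d - length + (29 - 32)
    d = val
    log(d)
    for b in length:
        val += d // length
        if 5 == 5 and 5 > 16:
            break
    return count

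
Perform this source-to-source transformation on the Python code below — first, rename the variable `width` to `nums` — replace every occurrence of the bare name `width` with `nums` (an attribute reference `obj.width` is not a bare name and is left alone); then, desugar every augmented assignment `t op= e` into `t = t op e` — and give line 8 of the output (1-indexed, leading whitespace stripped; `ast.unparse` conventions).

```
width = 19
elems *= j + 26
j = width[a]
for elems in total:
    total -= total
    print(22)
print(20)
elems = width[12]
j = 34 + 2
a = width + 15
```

elems = nums[12]

Transformed code:
nums = 19
elems = elems * (j + 26)
j = nums[a]
for elems in total:
    total = total - total
    print(22)
print(20)
elems = nums[12]
j = 34 + 2
a = nums + 15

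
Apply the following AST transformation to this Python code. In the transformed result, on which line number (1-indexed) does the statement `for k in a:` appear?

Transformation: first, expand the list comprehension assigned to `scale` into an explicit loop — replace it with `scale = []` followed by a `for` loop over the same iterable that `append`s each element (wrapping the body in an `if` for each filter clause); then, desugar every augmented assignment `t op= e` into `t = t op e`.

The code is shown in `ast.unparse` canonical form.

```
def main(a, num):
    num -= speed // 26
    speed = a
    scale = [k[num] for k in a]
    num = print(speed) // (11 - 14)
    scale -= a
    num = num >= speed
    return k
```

5

Transformed code:
def main(a, num):
    num = num - speed // 26
    speed = a
    scale = []
    for k in a:
        scale.append(k[num])
    num = print(speed) // (11 - 14)
    scale = scale - a
    num = num >= speed
    return k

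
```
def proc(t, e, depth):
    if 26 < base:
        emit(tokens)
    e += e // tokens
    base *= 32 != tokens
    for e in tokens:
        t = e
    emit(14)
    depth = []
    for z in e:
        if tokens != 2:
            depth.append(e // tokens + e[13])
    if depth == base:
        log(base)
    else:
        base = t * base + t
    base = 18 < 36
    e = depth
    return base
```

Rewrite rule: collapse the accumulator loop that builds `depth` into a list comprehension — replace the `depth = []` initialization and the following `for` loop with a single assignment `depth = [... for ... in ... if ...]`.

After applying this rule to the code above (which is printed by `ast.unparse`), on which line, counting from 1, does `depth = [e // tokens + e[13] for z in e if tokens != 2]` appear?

Transformed code:
def proc(t, e, depth):
    if 26 < base:
        emit(tokens)
    e += e // tokens
    base *= 32 != tokens
    for e in tokens:
        t = e
    emit(14)
    depth = [e // tokens + e[13] for z in e if tokens != 2]
    if depth == base:
        log(base)
    else:
        base = t * base + t
    base = 18 < 36
    e = depth
    return base

9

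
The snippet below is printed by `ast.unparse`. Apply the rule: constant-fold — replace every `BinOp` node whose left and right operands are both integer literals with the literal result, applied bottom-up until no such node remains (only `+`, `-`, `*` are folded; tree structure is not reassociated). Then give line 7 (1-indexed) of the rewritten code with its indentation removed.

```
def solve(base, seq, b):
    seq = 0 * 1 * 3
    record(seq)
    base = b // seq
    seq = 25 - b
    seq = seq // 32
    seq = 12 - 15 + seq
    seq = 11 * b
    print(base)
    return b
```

seq = -3 + seq

Transformed code:
def solve(base, seq, b):
    seq = 0
    record(seq)
    base = b // seq
    seq = 25 - b
    seq = seq // 32
    seq = -3 + seq
    seq = 11 * b
    print(base)
    return b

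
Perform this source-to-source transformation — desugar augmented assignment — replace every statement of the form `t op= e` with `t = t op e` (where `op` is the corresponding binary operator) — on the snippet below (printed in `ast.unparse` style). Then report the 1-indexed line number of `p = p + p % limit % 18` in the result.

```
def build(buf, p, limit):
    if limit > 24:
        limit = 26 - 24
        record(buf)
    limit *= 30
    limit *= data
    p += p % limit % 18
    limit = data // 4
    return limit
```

7

Transformed code:
def build(buf, p, limit):
    if limit > 24:
        limit = 26 - 24
        record(buf)
    limit = limit * 30
    limit = limit * data
    p = p + p % limit % 18
    limit = data // 4
    return limit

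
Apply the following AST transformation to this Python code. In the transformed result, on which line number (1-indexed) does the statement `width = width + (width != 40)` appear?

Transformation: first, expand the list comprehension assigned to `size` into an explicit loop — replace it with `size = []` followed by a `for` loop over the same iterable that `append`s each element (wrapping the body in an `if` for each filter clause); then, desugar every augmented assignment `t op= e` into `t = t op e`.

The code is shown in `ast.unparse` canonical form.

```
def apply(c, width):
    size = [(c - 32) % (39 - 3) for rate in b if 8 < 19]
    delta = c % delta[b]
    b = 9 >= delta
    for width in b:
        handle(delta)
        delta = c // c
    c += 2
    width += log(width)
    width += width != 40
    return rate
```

Transformed code:
def apply(c, width):
    size = []
    for rate in b:
        if 8 < 19:
            size.append((c - 32) % (39 - 3))
    delta = c % delta[b]
    b = 9 >= delta
    for width in b:
        handle(delta)
        delta = c // c
    c = c + 2
    width = width + log(width)
    width = width + (width != 40)
    return rate

13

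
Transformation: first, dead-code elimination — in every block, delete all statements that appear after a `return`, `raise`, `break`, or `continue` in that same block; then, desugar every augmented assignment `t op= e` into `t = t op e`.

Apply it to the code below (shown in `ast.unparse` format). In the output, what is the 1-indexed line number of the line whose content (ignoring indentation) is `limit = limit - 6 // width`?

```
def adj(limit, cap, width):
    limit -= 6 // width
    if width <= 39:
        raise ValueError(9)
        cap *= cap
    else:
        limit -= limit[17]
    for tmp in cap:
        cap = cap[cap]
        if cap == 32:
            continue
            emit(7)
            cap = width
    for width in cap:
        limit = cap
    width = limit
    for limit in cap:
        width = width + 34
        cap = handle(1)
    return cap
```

2

Transformed code:
def adj(limit, cap, width):
    limit = limit - 6 // width
    if width <= 39:
        raise ValueError(9)
    else:
        limit = limit - limit[17]
    for tmp in cap:
        cap = cap[cap]
        if cap == 32:
            continue
    for width in cap:
        limit = cap
    width = limit
    for limit in cap:
        width = width + 34
        cap = handle(1)
    return cap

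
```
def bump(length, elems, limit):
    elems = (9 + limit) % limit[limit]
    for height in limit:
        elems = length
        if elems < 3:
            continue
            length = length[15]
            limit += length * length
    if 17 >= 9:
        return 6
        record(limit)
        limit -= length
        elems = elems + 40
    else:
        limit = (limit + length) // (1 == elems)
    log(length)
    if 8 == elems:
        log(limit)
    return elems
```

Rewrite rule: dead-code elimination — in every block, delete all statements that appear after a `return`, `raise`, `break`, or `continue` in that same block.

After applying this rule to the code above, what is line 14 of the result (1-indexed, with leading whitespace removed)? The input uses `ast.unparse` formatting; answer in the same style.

return elems

Transformed code:
def bump(length, elems, limit):
    elems = (9 + limit) % limit[limit]
    for height in limit:
        elems = length
        if elems < 3:
            continue
    if 17 >= 9:
        return 6
    else:
        limit = (limit + length) // (1 == elems)
    log(length)
    if 8 == elems:
        log(limit)
    return elems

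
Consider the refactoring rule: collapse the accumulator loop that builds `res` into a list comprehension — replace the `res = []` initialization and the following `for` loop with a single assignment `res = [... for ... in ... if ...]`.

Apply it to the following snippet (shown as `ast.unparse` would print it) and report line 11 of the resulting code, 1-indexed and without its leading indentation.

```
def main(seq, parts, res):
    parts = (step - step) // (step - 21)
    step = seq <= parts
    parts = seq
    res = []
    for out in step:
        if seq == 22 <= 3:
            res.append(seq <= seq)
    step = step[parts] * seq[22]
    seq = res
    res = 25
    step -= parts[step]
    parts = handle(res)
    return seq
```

return seq

Transformed code:
def main(seq, parts, res):
    parts = (step - step) // (step - 21)
    step = seq <= parts
    parts = seq
    res = [seq <= seq for out in step if seq == 22 <= 3]
    step = step[parts] * seq[22]
    seq = res
    res = 25
    step -= parts[step]
    parts = handle(res)
    return seq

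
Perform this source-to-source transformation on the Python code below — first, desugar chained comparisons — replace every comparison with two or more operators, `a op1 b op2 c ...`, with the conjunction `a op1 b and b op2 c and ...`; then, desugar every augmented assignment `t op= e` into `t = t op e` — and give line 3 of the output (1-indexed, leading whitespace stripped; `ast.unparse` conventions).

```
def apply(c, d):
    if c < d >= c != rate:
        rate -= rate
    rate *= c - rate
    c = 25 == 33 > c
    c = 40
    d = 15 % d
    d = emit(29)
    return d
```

Transformed code:
def apply(c, d):
    if c < d and d >= c and (c != rate):
        rate = rate - rate
    rate = rate * (c - rate)
    c = 25 == 33 and 33 > c
    c = 40
    d = 15 % d
    d = emit(29)
    return d

rate = rate - rate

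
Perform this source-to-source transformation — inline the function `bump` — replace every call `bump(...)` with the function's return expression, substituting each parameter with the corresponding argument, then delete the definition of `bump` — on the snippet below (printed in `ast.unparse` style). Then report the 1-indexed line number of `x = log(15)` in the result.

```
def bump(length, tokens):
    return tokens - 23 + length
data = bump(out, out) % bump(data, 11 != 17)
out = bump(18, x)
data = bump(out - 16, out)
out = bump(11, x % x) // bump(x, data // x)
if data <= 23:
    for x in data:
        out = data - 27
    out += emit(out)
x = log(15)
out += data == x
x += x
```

Transformed code:
data = (out - 23 + out) % ((11 != 17) - 23 + data)
out = x - 23 + 18
data = out - 23 + (out - 16)
out = (x % x - 23 + 11) // (data // x - 23 + x)
if data <= 23:
    for x in data:
        out = data - 27
    out += emit(out)
x = log(15)
out += data == x
x += x

9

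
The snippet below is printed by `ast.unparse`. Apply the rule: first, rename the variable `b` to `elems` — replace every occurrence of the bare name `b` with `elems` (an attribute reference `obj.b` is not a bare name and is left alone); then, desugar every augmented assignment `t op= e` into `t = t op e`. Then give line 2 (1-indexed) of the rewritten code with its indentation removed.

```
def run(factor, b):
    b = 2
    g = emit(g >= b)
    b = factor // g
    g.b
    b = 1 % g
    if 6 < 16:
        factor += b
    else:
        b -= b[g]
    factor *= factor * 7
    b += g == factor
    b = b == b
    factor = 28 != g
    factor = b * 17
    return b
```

Transformed code:
def run(factor, elems):
    elems = 2
    g = emit(g >= elems)
    elems = factor // g
    g.b
    elems = 1 % g
    if 6 < 16:
        factor = factor + elems
    else:
        elems = elems - elems[g]
    factor = factor * (factor * 7)
    elems = elems + (g == factor)
    elems = elems == elems
    factor = 28 != g
    factor = elems * 17
    return elems

elems = 2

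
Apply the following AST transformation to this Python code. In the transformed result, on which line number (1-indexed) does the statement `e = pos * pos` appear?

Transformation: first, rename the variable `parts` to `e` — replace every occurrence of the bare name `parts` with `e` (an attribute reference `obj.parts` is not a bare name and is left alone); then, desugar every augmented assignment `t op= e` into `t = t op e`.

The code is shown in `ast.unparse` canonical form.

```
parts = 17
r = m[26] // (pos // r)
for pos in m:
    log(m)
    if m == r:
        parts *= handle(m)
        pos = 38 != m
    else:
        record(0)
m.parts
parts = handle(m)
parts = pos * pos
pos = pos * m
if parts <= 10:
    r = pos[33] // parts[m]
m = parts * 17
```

Transformed code:
e = 17
r = m[26] // (pos // r)
for pos in m:
    log(m)
    if m == r:
        e = e * handle(m)
        pos = 38 != m
    else:
        record(0)
m.parts
e = handle(m)
e = pos * pos
pos = pos * m
if e <= 10:
    r = pos[33] // e[m]
m = e * 17

12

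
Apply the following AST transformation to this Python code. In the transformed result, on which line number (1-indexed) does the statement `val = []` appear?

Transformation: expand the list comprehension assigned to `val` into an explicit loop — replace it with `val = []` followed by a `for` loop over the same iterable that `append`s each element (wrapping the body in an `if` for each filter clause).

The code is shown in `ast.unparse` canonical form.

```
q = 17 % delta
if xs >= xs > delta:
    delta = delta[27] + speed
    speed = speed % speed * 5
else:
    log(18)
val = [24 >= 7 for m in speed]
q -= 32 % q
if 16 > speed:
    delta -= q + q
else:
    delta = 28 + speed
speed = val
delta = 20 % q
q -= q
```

Transformed code:
q = 17 % delta
if xs >= xs > delta:
    delta = delta[27] + speed
    speed = speed % speed * 5
else:
    log(18)
val = []
for m in speed:
    val.append(24 >= 7)
q -= 32 % q
if 16 > speed:
    delta -= q + q
else:
    delta = 28 + speed
speed = val
delta = 20 % q
q -= q

7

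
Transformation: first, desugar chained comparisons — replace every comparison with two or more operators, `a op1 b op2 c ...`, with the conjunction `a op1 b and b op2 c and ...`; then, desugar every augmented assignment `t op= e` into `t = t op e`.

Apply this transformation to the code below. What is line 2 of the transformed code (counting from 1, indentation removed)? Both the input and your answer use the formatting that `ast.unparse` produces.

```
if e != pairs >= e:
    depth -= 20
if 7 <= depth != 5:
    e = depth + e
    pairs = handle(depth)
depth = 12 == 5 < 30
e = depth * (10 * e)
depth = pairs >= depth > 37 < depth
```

depth = depth - 20

Transformed code:
if e != pairs and pairs >= e:
    depth = depth - 20
if 7 <= depth and depth != 5:
    e = depth + e
    pairs = handle(depth)
depth = 12 == 5 and 5 < 30
e = depth * (10 * e)
depth = pairs >= depth and depth > 37 and (37 < depth)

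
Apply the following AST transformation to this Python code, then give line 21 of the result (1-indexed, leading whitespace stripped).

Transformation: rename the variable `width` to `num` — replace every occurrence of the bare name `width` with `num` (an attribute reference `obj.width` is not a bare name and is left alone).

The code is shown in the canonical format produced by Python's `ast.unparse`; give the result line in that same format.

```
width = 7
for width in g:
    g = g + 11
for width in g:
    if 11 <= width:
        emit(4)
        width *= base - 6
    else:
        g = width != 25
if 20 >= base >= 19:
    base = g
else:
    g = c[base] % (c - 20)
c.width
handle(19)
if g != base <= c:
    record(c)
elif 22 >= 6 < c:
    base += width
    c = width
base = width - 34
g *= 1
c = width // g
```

base = num - 34

Transformed code:
num = 7
for num in g:
    g = g + 11
for num in g:
    if 11 <= num:
        emit(4)
        num *= base - 6
    else:
        g = num != 25
if 20 >= base >= 19:
    base = g
else:
    g = c[base] % (c - 20)
c.width
handle(19)
if g != base <= c:
    record(c)
elif 22 >= 6 < c:
    base += num
    c = num
base = num - 34
g *= 1
c = num // g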